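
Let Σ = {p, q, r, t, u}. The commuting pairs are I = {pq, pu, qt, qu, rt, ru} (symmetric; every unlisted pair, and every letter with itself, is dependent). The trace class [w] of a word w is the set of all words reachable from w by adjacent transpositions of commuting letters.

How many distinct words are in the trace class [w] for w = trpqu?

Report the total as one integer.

piece 0:t — minimal
piece 1:r — minimal
piece 2:p rests on {0:t, 1:r}
piece 3:q rests on {1:r}
piece 4:u rests on {0:t}
minimal pieces: {0:t, 1:r}
ways to finish when only these pieces remain (= sum over removing one remaining piece with nothing left below it):
  1 left: {2}→1  {3}→1  {4}→1
  2 left: {2,3}→2  {2,4}→2  {3,4}→2
  3 left: {0,2,4}→2  {1,2,3}→2  {2,3,4}→6
  placing 0:t first → 8 extensions
  placing 1:r first → 8 extensions
total linear extensions = 16

16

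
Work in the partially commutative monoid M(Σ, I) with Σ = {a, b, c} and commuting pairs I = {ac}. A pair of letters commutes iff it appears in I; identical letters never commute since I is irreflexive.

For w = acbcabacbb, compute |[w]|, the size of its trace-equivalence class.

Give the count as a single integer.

#0=a has no predecessor
#1=c has no predecessor
#2=b depends on [0:a, 1:c]
#3=c depends on [2:b]
#4=a depends on [2:b]
#5=b depends on [3:c, 4:a]
#6=a depends on [5:b]
#7=c depends on [5:b]
#8=b depends on [6:a, 7:c]
#9=b depends on [8:b]
sources: [0:a, 1:c]
N(rest) = Σ N(rest − s) over sources s of rest; N(one piece) = 1:
  size 1 → [9]=1
  size 2 → [8,9]=1
  size 3 → [6,8,9]=1  [7,8,9]=1
  size 4 → [6,7,8,9]=2
  size 5 → [5,6,7,8,9]=2
  size 6 → [3,5,6,7,8,9]=2  [4,5,6,7,8,9]=2
  size 7 → [3,4,5,6,7,8,9]=4
  size 8 → [2,3,4,5,6,7,8,9]=4
  first=0(a) contributes 4
  first=1(c) contributes 4
|[w]| = 8

8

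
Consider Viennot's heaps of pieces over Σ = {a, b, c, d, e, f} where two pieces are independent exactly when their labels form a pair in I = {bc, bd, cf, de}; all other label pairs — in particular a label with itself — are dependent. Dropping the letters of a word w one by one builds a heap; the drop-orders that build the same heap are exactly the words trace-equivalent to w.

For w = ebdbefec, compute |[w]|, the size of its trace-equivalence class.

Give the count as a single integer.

#0=e has no predecessor
#1=b depends on [0:e]
#2=d has no predecessor
#3=b depends on [1:b]
#4=e depends on [3:b]
#5=f depends on [2:d, 4:e]
#6=e depends on [5:f]
#7=c depends on [6:e]
sources: [0:e, 2:d]
N(rest) = Σ N(rest − s) over sources s of rest; N(one piece) = 1:
  size 1 → [7]=1
  size 2 → [6,7]=1
  size 3 → [5,6,7]=1
  size 4 → [2,5,6,7]=1  [4,5,6,7]=1
  size 5 → [2,4,5,6,7]=2  [3,4,5,6,7]=1
  size 6 → [1,3,4,5,6,7]=1  [2,3,4,5,6,7]=3
  first=0(e) contributes 4
  first=2(d) contributes 1
|[w]| = 5

5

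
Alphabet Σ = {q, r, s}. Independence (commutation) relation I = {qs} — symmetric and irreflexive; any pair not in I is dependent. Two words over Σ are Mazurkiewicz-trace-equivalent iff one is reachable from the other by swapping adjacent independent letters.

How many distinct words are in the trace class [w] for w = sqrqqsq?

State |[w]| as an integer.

8

#0=s has no predecessor
#1=q has no predecessor
#2=r depends on [0:s, 1:q]
#3=q depends on [2:r]
#4=q depends on [3:q]
#5=s depends on [2:r]
#6=q depends on [4:q]
sources: [0:s, 1:q]
N(rest) = Σ N(rest − s) over sources s of rest; N(one piece) = 1:
  size 1 → [5]=1  [6]=1
  size 2 → [4,6]=1  [5,6]=2
  size 3 → [3,4,6]=1  [4,5,6]=3
  size 4 → [3,4,5,6]=4
  size 5 → [2,3,4,5,6]=4
  first=0(s) contributes 4
  first=1(q) contributes 4
|[w]| = 8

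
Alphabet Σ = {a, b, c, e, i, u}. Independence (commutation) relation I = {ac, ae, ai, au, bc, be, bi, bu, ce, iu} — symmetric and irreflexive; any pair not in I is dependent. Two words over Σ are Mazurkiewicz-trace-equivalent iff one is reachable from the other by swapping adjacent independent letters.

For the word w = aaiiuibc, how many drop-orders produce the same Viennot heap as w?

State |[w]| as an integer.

224

0(a) covers ∅
1(a) covers 0:a
2(i) covers ∅
3(i) covers 2:i
4(u) covers ∅
5(i) covers 3:i
6(b) covers 1:a
7(c) covers 4:u, 5:i
floor of heap: 0:a, 2:i, 4:u
completions by unplaced set U, small U first (add the entries for U minus each lowest piece of U):
  |U|=1: {6}:1  {7}:1
  |U|=2: {1,6}:1  {4,7}:1  {5,7}:1  {6,7}:2
  |U|=3: {0,1,6}:1  {1,6,7}:3  {3,5,7}:1  {4,5,7}:2  {4,6,7}:3  {5,6,7}:3
  |U|=4: {0,1,6,7}:4  {1,4,6,7}:6  {1,5,6,7}:6  {2,3,5,7}:1  {3,4,5,7}:3  {3,5,6,7}:4  {4,5,6,7}:8
  |U|=5: {0,1,4,6,7}:10  {0,1,5,6,7}:10  {1,3,5,6,7}:10  {1,4,5,6,7}:20  {2,3,4,5,7}:4  {2,3,5,6,7}:5  {3,4,5,6,7}:15
  |U|=6: {0,1,3,5,6,7}:20  {0,1,4,5,6,7}:40  {1,2,3,5,6,7}:15  {1,3,4,5,6,7}:45  {2,3,4,5,6,7}:24
  start at 0(a): 84
  start at 2(i): 105
  start at 4(u): 35
sum over floor = 224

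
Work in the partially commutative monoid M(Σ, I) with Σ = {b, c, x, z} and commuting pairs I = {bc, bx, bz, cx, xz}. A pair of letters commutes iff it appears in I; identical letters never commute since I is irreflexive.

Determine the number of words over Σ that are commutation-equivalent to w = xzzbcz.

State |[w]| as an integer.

30

drop 0:x onto floor
drop 1:z onto floor
drop 2:z onto {1:z}
drop 3:b onto floor
drop 4:c onto {2:z}
drop 5:z onto {4:c}
ground layer = {0:x, 1:z, 3:b}
drop-orders for the pieces not yet dropped (sum over which currently-grounded one goes next):
  1 to go: {0} 1  {3} 1  {5} 1
  2 to go: {0,3} 2  {0,5} 2  {3,5} 2  {4,5} 1
  3 to go: {0,3,5} 6  {0,4,5} 3  {2,4,5} 1  {3,4,5} 3
  4 to go: {0,2,4,5} 4  {0,3,4,5} 12  {1,2,4,5} 1  {2,3,4,5} 4
  if 0:x drops first: 5 orders
  if 1:z drops first: 20 orders
  if 3:b drops first: 5 orders
heap linearizations: 30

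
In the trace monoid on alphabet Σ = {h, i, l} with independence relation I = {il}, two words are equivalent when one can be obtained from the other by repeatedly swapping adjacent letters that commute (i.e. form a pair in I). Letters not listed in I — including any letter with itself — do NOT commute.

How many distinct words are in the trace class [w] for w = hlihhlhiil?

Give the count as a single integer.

6

drop 0:h onto floor
drop 1:l onto {0:h}
drop 2:i onto {0:h}
drop 3:h onto {1:l, 2:i}
drop 4:h onto {3:h}
drop 5:l onto {4:h}
drop 6:h onto {5:l}
drop 7:i onto {6:h}
drop 8:i onto {7:i}
drop 9:l onto {6:h}
ground layer = {0:h}
drop-orders for the pieces not yet dropped (sum over which currently-grounded one goes next):
  1 to go: {8} 1  {9} 1
  2 to go: {7,8} 1  {8,9} 2
  3 to go: {7,8,9} 3
  4 to go: {6,7,8,9} 3
  5 to go: {5,6,7,8,9} 3
  6 to go: {4,5,6,7,8,9} 3
  7 to go: {3,4,5,6,7,8,9} 3
  8 to go: {1,3,4,5,6,7,8,9} 3  {2,3,4,5,6,7,8,9} 3
  if 0:h drops first: 6 orders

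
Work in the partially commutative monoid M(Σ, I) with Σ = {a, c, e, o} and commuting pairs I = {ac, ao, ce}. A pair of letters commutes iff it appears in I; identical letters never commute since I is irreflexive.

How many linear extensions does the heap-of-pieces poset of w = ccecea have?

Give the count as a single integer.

20

#0=c has no predecessor
#1=c depends on [0:c]
#2=e has no predecessor
#3=c depends on [1:c]
#4=e depends on [2:e]
#5=a depends on [4:e]
sources: [0:c, 2:e]
N(rest) = Σ N(rest − s) over sources s of rest; N(one piece) = 1:
  size 1 → [3]=1  [5]=1
  size 2 → [1,3]=1  [3,5]=2  [4,5]=1
  size 3 → [0,1,3]=1  [1,3,5]=3  [2,4,5]=1  [3,4,5]=3
  size 4 → [0,1,3,5]=4  [1,3,4,5]=6  [2,3,4,5]=4
  first=0(c) contributes 10
  first=2(e) contributes 10
|[w]| = 20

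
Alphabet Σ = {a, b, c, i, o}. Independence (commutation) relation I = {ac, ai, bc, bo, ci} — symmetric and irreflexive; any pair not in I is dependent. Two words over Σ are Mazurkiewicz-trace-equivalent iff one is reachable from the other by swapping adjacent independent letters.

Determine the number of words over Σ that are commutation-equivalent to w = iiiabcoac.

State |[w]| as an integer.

108

piece 0:i — minimal
piece 1:i rests on {0:i}
piece 2:i rests on {1:i}
piece 3:a — minimal
piece 4:b rests on {2:i, 3:a}
piece 5:c — minimal
piece 6:o rests on {2:i, 3:a, 5:c}
piece 7:a rests on {4:b, 6:o}
piece 8:c rests on {6:o}
minimal pieces: {0:i, 3:a, 5:c}
ways to finish when only these pieces remain (= sum over removing one remaining piece with nothing left below it):
  1 left: {7}→1  {8}→1
  2 left: {4,7}→1  {7,8}→2
  3 left: {4,7,8}→3  {6,7,8}→2
  4 left: {4,6,7,8}→5  {5,6,7,8}→2
  5 left: {2,4,6,7,8}→5  {3,4,6,7,8}→5  {4,5,6,7,8}→7
  6 left: {1,2,4,6,7,8}→5  {2,3,4,6,7,8}→10  {2,4,5,6,7,8}→12  {3,4,5,6,7,8}→12
  7 left: {0,1,2,4,6,7,8}→5  {1,2,3,4,6,7,8}→15  {1,2,4,5,6,7,8}→17  {2,3,4,5,6,7,8}→34
  placing 0:i first → 66 extensions
  placing 3:a first → 22 extensions
  placing 5:c first → 20 extensions
total linear extensions = 108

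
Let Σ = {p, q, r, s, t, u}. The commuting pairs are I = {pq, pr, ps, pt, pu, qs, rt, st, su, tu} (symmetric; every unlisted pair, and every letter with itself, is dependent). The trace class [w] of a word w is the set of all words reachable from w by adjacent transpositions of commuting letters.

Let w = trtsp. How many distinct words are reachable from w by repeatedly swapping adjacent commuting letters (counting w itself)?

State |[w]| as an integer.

drop 0:t onto floor
drop 1:r onto floor
drop 2:t onto {0:t}
drop 3:s onto {1:r}
drop 4:p onto floor
ground layer = {0:t, 1:r, 4:p}
drop-orders for the pieces not yet dropped (sum over which currently-grounded one goes next):
  1 to go: {2} 1  {3} 1  {4} 1
  2 to go: {0,2} 1  {1,3} 1  {2,3} 2  {2,4} 2  {3,4} 2
  3 to go: {0,2,3} 3  {0,2,4} 3  {1,2,3} 3  {1,3,4} 3  {2,3,4} 6
  if 0:t drops first: 12 orders
  if 1:r drops first: 12 orders
  if 4:p drops first: 6 orders
heap linearizations: 30

30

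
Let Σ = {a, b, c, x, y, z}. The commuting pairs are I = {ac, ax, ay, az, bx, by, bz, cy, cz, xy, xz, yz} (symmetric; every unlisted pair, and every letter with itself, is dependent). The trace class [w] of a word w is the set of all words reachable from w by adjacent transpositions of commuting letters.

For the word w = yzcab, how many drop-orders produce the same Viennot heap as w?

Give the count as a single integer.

#0=y has no predecessor
#1=z has no predecessor
#2=c has no predecessor
#3=a has no predecessor
#4=b depends on [2:c, 3:a]
sources: [0:y, 1:z, 2:c, 3:a]
N(rest) = Σ N(rest − s) over sources s of rest; N(one piece) = 1:
  size 1 → [0]=1  [1]=1  [4]=1
  size 2 → [0,1]=2  [0,4]=2  [1,4]=2  [2,4]=1  [3,4]=1
  size 3 → [0,1,4]=6  [0,2,4]=3  [0,3,4]=3  [1,2,4]=3  [1,3,4]=3  [2,3,4]=2
  first=0(y) contributes 8
  first=1(z) contributes 8
  first=2(c) contributes 12
  first=3(a) contributes 12
|[w]| = 40

40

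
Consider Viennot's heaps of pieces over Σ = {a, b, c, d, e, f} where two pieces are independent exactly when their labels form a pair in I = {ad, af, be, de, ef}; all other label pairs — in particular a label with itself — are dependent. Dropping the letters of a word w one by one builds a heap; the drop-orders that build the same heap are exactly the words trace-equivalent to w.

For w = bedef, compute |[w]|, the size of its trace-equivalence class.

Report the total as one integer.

#0=b has no predecessor
#1=e has no predecessor
#2=d depends on [0:b]
#3=e depends on [1:e]
#4=f depends on [2:d]
sources: [0:b, 1:e]
N(rest) = Σ N(rest − s) over sources s of rest; N(one piece) = 1:
  size 1 → [3]=1  [4]=1
  size 2 → [1,3]=1  [2,4]=1  [3,4]=2
  size 3 → [0,2,4]=1  [1,3,4]=3  [2,3,4]=3
  first=0(b) contributes 6
  first=1(e) contributes 4
|[w]| = 10

10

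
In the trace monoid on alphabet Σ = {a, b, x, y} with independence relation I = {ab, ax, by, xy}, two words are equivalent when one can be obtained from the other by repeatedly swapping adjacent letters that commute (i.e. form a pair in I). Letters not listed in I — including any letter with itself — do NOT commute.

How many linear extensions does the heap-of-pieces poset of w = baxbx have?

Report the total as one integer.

5

piece 0:b — minimal
piece 1:a — minimal
piece 2:x rests on {0:b}
piece 3:b rests on {2:x}
piece 4:x rests on {3:b}
minimal pieces: {0:b, 1:a}
ways to finish when only these pieces remain (= sum over removing one remaining piece with nothing left below it):
  1 left: {1}→1  {4}→1
  2 left: {1,4}→2  {3,4}→1
  3 left: {1,3,4}→3  {2,3,4}→1
  placing 0:b first → 4 extensions
  placing 1:a first → 1 extensions
total linear extensions = 5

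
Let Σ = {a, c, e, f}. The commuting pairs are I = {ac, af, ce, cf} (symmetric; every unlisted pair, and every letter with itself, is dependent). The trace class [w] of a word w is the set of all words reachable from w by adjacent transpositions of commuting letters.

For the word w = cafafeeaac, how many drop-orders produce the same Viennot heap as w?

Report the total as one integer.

270

piece 0:c — minimal
piece 1:a — minimal
piece 2:f — minimal
piece 3:a rests on {1:a}
piece 4:f rests on {2:f}
piece 5:e rests on {3:a, 4:f}
piece 6:e rests on {5:e}
piece 7:a rests on {6:e}
piece 8:a rests on {7:a}
piece 9:c rests on {0:c}
minimal pieces: {0:c, 1:a, 2:f}
ways to finish when only these pieces remain (= sum over removing one remaining piece with nothing left below it):
  1 left: {8}→1  {9}→1
  2 left: {0,9}→1  {7,8}→1  {8,9}→2
  3 left: {0,8,9}→3  {6,7,8}→1  {7,8,9}→3
  4 left: {0,7,8,9}→6  {5,6,7,8}→1  {6,7,8,9}→4
  5 left: {0,6,7,8,9}→10  {3,5,6,7,8}→1  {4,5,6,7,8}→1  {5,6,7,8,9}→5
  6 left: {0,5,6,7,8,9}→15  {1,3,5,6,7,8}→1  {2,4,5,6,7,8}→1  {3,4,5,6,7,8}→2  {3,5,6,7,8,9}→6  {4,5,6,7,8,9}→6
  7 left: {0,3,5,6,7,8,9}→21  {0,4,5,6,7,8,9}→21  {1,3,4,5,6,7,8}→3  {1,3,5,6,7,8,9}→7  {2,3,4,5,6,7,8}→3  {2,4,5,6,7,8,9}→7  {3,4,5,6,7,8,9}→14
  8 left: {0,1,3,5,6,7,8,9}→28  {0,2,4,5,6,7,8,9}→28  {0,3,4,5,6,7,8,9}→56  {1,2,3,4,5,6,7,8}→6  {1,3,4,5,6,7,8,9}→24  {2,3,4,5,6,7,8,9}→24
  placing 0:c first → 54 extensions
  placing 1:a first → 108 extensions
  placing 2:f first → 108 extensions
total linear extensions = 270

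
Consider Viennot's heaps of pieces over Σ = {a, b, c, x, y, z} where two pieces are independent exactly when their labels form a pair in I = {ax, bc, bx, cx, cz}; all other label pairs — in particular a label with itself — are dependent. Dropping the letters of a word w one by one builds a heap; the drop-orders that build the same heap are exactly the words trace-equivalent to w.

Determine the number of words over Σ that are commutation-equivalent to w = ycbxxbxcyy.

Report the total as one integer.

210

#0=y has no predecessor
#1=c depends on [0:y]
#2=b depends on [0:y]
#3=x depends on [0:y]
#4=x depends on [3:x]
#5=b depends on [2:b]
#6=x depends on [4:x]
#7=c depends on [1:c]
#8=y depends on [5:b, 6:x, 7:c]
#9=y depends on [8:y]
sources: [0:y]
N(rest) = Σ N(rest − s) over sources s of rest; N(one piece) = 1:
  size 1 → [9]=1
  size 2 → [8,9]=1
  size 3 → [5,8,9]=1  [6,8,9]=1  [7,8,9]=1
  size 4 → [1,7,8,9]=1  [2,5,8,9]=1  [4,6,8,9]=1  [5,6,8,9]=2  [5,7,8,9]=2  [6,7,8,9]=2
  size 5 → [1,5,7,8,9]=3  [1,6,7,8,9]=3  [2,5,6,8,9]=3  [2,5,7,8,9]=3  [3,4,6,8,9]=1  [4,5,6,8,9]=3  [4,6,7,8,9]=3  [5,6,7,8,9]=6
  size 6 → [1,2,5,7,8,9]=6  [1,4,6,7,8,9]=6  [1,5,6,7,8,9]=12  [2,4,5,6,8,9]=6  [2,5,6,7,8,9]=12  [3,4,5,6,8,9]=4  [3,4,6,7,8,9]=4  [4,5,6,7,8,9]=12
  size 7 → [1,2,5,6,7,8,9]=30  [1,3,4,6,7,8,9]=10  [1,4,5,6,7,8,9]=30  [2,3,4,5,6,8,9]=10  [2,4,5,6,7,8,9]=30  [3,4,5,6,7,8,9]=20
  size 8 → [1,2,4,5,6,7,8,9]=90  [1,3,4,5,6,7,8,9]=60  [2,3,4,5,6,7,8,9]=60
  first=0(y) contributes 210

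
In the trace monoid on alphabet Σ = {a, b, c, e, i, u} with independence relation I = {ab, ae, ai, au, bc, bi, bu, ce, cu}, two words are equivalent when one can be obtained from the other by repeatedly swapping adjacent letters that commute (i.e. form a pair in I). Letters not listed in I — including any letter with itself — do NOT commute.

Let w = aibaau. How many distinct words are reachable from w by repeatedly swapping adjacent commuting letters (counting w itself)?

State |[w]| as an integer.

#0=a has no predecessor
#1=i has no predecessor
#2=b has no predecessor
#3=a depends on [0:a]
#4=a depends on [3:a]
#5=u depends on [1:i]
sources: [0:a, 1:i, 2:b]
N(rest) = Σ N(rest − s) over sources s of rest; N(one piece) = 1:
  size 1 → [2]=1  [4]=1  [5]=1
  size 2 → [1,5]=1  [2,4]=2  [2,5]=2  [3,4]=1  [4,5]=2
  size 3 → [0,3,4]=1  [1,2,5]=3  [1,4,5]=3  [2,3,4]=3  [2,4,5]=6  [3,4,5]=3
  size 4 → [0,2,3,4]=4  [0,3,4,5]=4  [1,2,4,5]=12  [1,3,4,5]=6  [2,3,4,5]=12
  first=0(a) contributes 30
  first=1(i) contributes 20
  first=2(b) contributes 10
|[w]| = 60

60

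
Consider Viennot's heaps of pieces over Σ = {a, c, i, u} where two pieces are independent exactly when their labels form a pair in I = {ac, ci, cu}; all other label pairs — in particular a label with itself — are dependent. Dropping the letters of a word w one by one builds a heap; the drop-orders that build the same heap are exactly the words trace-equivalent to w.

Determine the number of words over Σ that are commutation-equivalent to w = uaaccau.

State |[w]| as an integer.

drop 0:u onto floor
drop 1:a onto {0:u}
drop 2:a onto {1:a}
drop 3:c onto floor
drop 4:c onto {3:c}
drop 5:a onto {2:a}
drop 6:u onto {5:a}
ground layer = {0:u, 3:c}
drop-orders for the pieces not yet dropped (sum over which currently-grounded one goes next):
  1 to go: {4} 1  {6} 1
  2 to go: {3,4} 1  {4,6} 2  {5,6} 1
  3 to go: {2,5,6} 1  {3,4,6} 3  {4,5,6} 3
  4 to go: {1,2,5,6} 1  {2,4,5,6} 4  {3,4,5,6} 6
  5 to go: {0,1,2,5,6} 1  {1,2,4,5,6} 5  {2,3,4,5,6} 10
  if 0:u drops first: 15 orders
  if 3:c drops first: 6 orders
heap linearizations: 21

21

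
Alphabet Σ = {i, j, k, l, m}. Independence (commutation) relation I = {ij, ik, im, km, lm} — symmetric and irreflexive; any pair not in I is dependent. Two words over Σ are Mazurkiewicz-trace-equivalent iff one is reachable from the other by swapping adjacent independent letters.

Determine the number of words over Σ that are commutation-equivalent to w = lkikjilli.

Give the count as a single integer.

drop 0:l onto floor
drop 1:k onto {0:l}
drop 2:i onto {0:l}
drop 3:k onto {1:k}
drop 4:j onto {3:k}
drop 5:i onto {2:i}
drop 6:l onto {4:j, 5:i}
drop 7:l onto {6:l}
drop 8:i onto {7:l}
ground layer = {0:l}
drop-orders for the pieces not yet dropped (sum over which currently-grounded one goes next):
  1 to go: {8} 1
  2 to go: {7,8} 1
  3 to go: {6,7,8} 1
  4 to go: {4,6,7,8} 1  {5,6,7,8} 1
  5 to go: {2,5,6,7,8} 1  {3,4,6,7,8} 1  {4,5,6,7,8} 2
  6 to go: {1,3,4,6,7,8} 1  {2,4,5,6,7,8} 3  {3,4,5,6,7,8} 3
  7 to go: {1,3,4,5,6,7,8} 4  {2,3,4,5,6,7,8} 6
  if 0:l drops first: 10 orders

10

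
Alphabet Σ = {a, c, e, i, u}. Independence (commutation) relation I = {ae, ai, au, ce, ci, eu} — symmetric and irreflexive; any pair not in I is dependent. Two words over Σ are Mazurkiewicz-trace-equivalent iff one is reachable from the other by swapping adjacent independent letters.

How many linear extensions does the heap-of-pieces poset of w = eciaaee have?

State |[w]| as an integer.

35

piece 0:e — minimal
piece 1:c — minimal
piece 2:i rests on {0:e}
piece 3:a rests on {1:c}
piece 4:a rests on {3:a}
piece 5:e rests on {2:i}
piece 6:e rests on {5:e}
minimal pieces: {0:e, 1:c}
ways to finish when only these pieces remain (= sum over removing one remaining piece with nothing left below it):
  1 left: {4}→1  {6}→1
  2 left: {3,4}→1  {4,6}→2  {5,6}→1
  3 left: {1,3,4}→1  {2,5,6}→1  {3,4,6}→3  {4,5,6}→3
  4 left: {0,2,5,6}→1  {1,3,4,6}→4  {2,4,5,6}→4  {3,4,5,6}→6
  5 left: {0,2,4,5,6}→5  {1,3,4,5,6}→10  {2,3,4,5,6}→10
  placing 0:e first → 20 extensions
  placing 1:c first → 15 extensions
total linear extensions = 35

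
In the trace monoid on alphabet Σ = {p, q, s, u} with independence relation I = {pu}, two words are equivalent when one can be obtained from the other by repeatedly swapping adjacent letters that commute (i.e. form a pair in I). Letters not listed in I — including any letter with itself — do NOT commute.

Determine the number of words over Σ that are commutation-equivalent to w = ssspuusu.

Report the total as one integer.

0(s) covers ∅
1(s) covers 0:s
2(s) covers 1:s
3(p) covers 2:s
4(u) covers 2:s
5(u) covers 4:u
6(s) covers 3:p, 5:u
7(u) covers 6:s
floor of heap: 0:s
completions by unplaced set U, small U first (add the entries for U minus each lowest piece of U):
  |U|=1: {7}:1
  |U|=2: {6,7}:1
  |U|=3: {3,6,7}:1  {5,6,7}:1
  |U|=4: {3,5,6,7}:2  {4,5,6,7}:1
  |U|=5: {3,4,5,6,7}:3
  |U|=6: {2,3,4,5,6,7}:3
  start at 0(s): 3

3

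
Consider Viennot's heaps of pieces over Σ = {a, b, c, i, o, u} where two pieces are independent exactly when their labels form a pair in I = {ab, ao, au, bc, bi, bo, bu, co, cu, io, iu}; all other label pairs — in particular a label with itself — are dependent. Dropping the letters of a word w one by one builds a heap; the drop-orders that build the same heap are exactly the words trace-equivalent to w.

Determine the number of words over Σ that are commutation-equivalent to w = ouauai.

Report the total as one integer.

piece 0:o — minimal
piece 1:u rests on {0:o}
piece 2:a — minimal
piece 3:u rests on {1:u}
piece 4:a rests on {2:a}
piece 5:i rests on {4:a}
minimal pieces: {0:o, 2:a}
ways to finish when only these pieces remain (= sum over removing one remaining piece with nothing left below it):
  1 left: {3}→1  {5}→1
  2 left: {1,3}→1  {3,5}→2  {4,5}→1
  3 left: {0,1,3}→1  {1,3,5}→3  {2,4,5}→1  {3,4,5}→3
  4 left: {0,1,3,5}→4  {1,3,4,5}→6  {2,3,4,5}→4
  placing 0:o first → 10 extensions
  placing 2:a first → 10 extensions
total linear extensions = 20

20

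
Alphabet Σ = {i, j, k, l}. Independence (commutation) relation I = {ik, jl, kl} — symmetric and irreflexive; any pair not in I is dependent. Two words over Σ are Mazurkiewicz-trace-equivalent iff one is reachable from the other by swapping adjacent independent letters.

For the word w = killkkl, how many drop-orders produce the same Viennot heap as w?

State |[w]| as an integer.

drop 0:k onto floor
drop 1:i onto floor
drop 2:l onto {1:i}
drop 3:l onto {2:l}
drop 4:k onto {0:k}
drop 5:k onto {4:k}
drop 6:l onto {3:l}
ground layer = {0:k, 1:i}
drop-orders for the pieces not yet dropped (sum over which currently-grounded one goes next):
  1 to go: {5} 1  {6} 1
  2 to go: {3,6} 1  {4,5} 1  {5,6} 2
  3 to go: {0,4,5} 1  {2,3,6} 1  {3,5,6} 3  {4,5,6} 3
  4 to go: {0,4,5,6} 4  {1,2,3,6} 1  {2,3,5,6} 4  {3,4,5,6} 6
  5 to go: {0,3,4,5,6} 10  {1,2,3,5,6} 5  {2,3,4,5,6} 10
  if 0:k drops first: 15 orders
  if 1:i drops first: 20 orders
heap linearizations: 35

35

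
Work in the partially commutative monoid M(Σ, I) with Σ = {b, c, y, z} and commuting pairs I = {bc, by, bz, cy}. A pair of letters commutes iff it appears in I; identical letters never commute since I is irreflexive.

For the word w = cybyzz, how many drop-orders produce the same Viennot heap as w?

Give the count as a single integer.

0(c) covers ∅
1(y) covers ∅
2(b) covers ∅
3(y) covers 1:y
4(z) covers 0:c, 3:y
5(z) covers 4:z
floor of heap: 0:c, 1:y, 2:b
completions by unplaced set U, small U first (add the entries for U minus each lowest piece of U):
  |U|=1: {2}:1  {5}:1
  |U|=2: {2,5}:2  {4,5}:1
  |U|=3: {0,4,5}:1  {2,4,5}:3  {3,4,5}:1
  |U|=4: {0,2,4,5}:4  {0,3,4,5}:2  {1,3,4,5}:1  {2,3,4,5}:4
  start at 0(c): 5
  start at 1(y): 10
  start at 2(b): 3
sum over floor = 18

18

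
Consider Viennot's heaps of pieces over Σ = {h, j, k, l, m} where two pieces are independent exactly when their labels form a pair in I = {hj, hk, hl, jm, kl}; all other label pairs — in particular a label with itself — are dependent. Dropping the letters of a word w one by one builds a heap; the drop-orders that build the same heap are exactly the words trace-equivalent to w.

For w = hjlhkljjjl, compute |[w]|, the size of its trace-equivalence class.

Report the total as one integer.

#0=h has no predecessor
#1=j has no predecessor
#2=l depends on [1:j]
#3=h depends on [0:h]
#4=k depends on [1:j]
#5=l depends on [2:l]
#6=j depends on [4:k, 5:l]
#7=j depends on [6:j]
#8=j depends on [7:j]
#9=l depends on [8:j]
sources: [0:h, 1:j]
N(rest) = Σ N(rest − s) over sources s of rest; N(one piece) = 1:
  size 1 → [3]=1  [9]=1
  size 2 → [0,3]=1  [3,9]=2  [8,9]=1
  size 3 → [0,3,9]=3  [3,8,9]=3  [7,8,9]=1
  size 4 → [0,3,8,9]=6  [3,7,8,9]=4  [6,7,8,9]=1
  size 5 → [0,3,7,8,9]=10  [3,6,7,8,9]=5  [4,6,7,8,9]=1  [5,6,7,8,9]=1
  size 6 → [0,3,6,7,8,9]=15  [2,5,6,7,8,9]=1  [3,4,6,7,8,9]=6  [3,5,6,7,8,9]=6  [4,5,6,7,8,9]=2
  size 7 → [0,3,4,6,7,8,9]=21  [0,3,5,6,7,8,9]=21  [2,3,5,6,7,8,9]=7  [2,4,5,6,7,8,9]=3  [3,4,5,6,7,8,9]=14
  size 8 → [0,2,3,5,6,7,8,9]=28  [0,3,4,5,6,7,8,9]=56  [1,2,4,5,6,7,8,9]=3  [2,3,4,5,6,7,8,9]=24
  first=0(h) contributes 27
  first=1(j) contributes 108
|[w]| = 135

135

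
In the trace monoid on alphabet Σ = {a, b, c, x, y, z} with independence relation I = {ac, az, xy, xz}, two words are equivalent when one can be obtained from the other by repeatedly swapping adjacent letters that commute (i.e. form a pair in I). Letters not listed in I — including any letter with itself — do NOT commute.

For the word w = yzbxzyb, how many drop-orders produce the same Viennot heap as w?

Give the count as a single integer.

0(y) covers ∅
1(z) covers 0:y
2(b) covers 1:z
3(x) covers 2:b
4(z) covers 2:b
5(y) covers 4:z
6(b) covers 3:x, 5:y
floor of heap: 0:y
completions by unplaced set U, small U first (add the entries for U minus each lowest piece of U):
  |U|=1: {6}:1
  |U|=2: {3,6}:1  {5,6}:1
  |U|=3: {3,5,6}:2  {4,5,6}:1
  |U|=4: {3,4,5,6}:3
  |U|=5: {2,3,4,5,6}:3
  start at 0(y): 3

3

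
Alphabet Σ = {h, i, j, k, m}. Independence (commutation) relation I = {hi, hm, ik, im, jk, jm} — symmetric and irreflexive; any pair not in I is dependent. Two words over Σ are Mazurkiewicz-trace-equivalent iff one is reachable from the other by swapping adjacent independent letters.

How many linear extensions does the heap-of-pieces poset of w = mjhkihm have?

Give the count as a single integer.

piece 0:m — minimal
piece 1:j — minimal
piece 2:h rests on {1:j}
piece 3:k rests on {0:m, 2:h}
piece 4:i rests on {1:j}
piece 5:h rests on {3:k}
piece 6:m rests on {3:k}
minimal pieces: {0:m, 1:j}
ways to finish when only these pieces remain (= sum over removing one remaining piece with nothing left below it):
  1 left: {4}→1  {5}→1  {6}→1
  2 left: {4,5}→2  {4,6}→2  {5,6}→2
  3 left: {3,5,6}→2  {4,5,6}→6
  4 left: {0,3,5,6}→2  {2,3,5,6}→2  {3,4,5,6}→8
  5 left: {0,2,3,5,6}→4  {0,3,4,5,6}→10  {2,3,4,5,6}→10
  placing 0:m first → 10 extensions
  placing 1:j first → 24 extensions
total linear extensions = 34

34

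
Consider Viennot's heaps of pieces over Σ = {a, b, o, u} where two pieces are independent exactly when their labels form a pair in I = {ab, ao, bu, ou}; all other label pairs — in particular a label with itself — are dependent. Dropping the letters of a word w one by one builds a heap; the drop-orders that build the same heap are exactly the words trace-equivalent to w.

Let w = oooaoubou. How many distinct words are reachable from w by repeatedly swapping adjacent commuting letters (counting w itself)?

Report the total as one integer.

84

piece 0:o — minimal
piece 1:o rests on {0:o}
piece 2:o rests on {1:o}
piece 3:a — minimal
piece 4:o rests on {2:o}
piece 5:u rests on {3:a}
piece 6:b rests on {4:o}
piece 7:o rests on {6:b}
piece 8:u rests on {5:u}
minimal pieces: {0:o, 3:a}
ways to finish when only these pieces remain (= sum over removing one remaining piece with nothing left below it):
  1 left: {7}→1  {8}→1
  2 left: {5,8}→1  {6,7}→1  {7,8}→2
  3 left: {3,5,8}→1  {4,6,7}→1  {5,7,8}→3  {6,7,8}→3
  4 left: {2,4,6,7}→1  {3,5,7,8}→4  {4,6,7,8}→4  {5,6,7,8}→6
  5 left: {1,2,4,6,7}→1  {2,4,6,7,8}→5  {3,5,6,7,8}→10  {4,5,6,7,8}→10
  6 left: {0,1,2,4,6,7}→1  {1,2,4,6,7,8}→6  {2,4,5,6,7,8}→15  {3,4,5,6,7,8}→20
  7 left: {0,1,2,4,6,7,8}→7  {1,2,4,5,6,7,8}→21  {2,3,4,5,6,7,8}→35
  placing 0:o first → 56 extensions
  placing 3:a first → 28 extensions
total linear extensions = 84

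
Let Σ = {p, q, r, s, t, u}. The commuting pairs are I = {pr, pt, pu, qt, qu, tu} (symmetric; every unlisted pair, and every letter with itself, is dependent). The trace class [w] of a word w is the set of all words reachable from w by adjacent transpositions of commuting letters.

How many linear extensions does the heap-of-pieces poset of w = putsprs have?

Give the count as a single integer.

12

drop 0:p onto floor
drop 1:u onto floor
drop 2:t onto floor
drop 3:s onto {0:p, 1:u, 2:t}
drop 4:p onto {3:s}
drop 5:r onto {3:s}
drop 6:s onto {4:p, 5:r}
ground layer = {0:p, 1:u, 2:t}
drop-orders for the pieces not yet dropped (sum over which currently-grounded one goes next):
  1 to go: {6} 1
  2 to go: {4,6} 1  {5,6} 1
  3 to go: {4,5,6} 2
  4 to go: {3,4,5,6} 2
  5 to go: {0,3,4,5,6} 2  {1,3,4,5,6} 2  {2,3,4,5,6} 2
  if 0:p drops first: 4 orders
  if 1:u drops first: 4 orders
  if 2:t drops first: 4 orders
heap linearizations: 12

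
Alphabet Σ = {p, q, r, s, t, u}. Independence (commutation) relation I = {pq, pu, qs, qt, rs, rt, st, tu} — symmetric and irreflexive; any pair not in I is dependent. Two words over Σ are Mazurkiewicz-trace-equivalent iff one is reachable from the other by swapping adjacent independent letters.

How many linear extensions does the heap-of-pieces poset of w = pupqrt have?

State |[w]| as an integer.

drop 0:p onto floor
drop 1:u onto floor
drop 2:p onto {0:p}
drop 3:q onto {1:u}
drop 4:r onto {2:p, 3:q}
drop 5:t onto {2:p}
ground layer = {0:p, 1:u}
drop-orders for the pieces not yet dropped (sum over which currently-grounded one goes next):
  1 to go: {4} 1  {5} 1
  2 to go: {3,4} 1  {4,5} 2
  3 to go: {1,3,4} 1  {2,4,5} 2  {3,4,5} 3
  4 to go: {0,2,4,5} 2  {1,3,4,5} 4  {2,3,4,5} 5
  if 0:p drops first: 9 orders
  if 1:u drops first: 7 orders
heap linearizations: 16

16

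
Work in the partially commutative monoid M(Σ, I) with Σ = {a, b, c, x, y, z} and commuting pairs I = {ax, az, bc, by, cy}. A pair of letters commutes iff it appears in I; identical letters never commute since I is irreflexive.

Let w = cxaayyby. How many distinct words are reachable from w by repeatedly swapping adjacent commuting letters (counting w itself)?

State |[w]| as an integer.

12

#0=c has no predecessor
#1=x depends on [0:c]
#2=a depends on [0:c]
#3=a depends on [2:a]
#4=y depends on [1:x, 3:a]
#5=y depends on [4:y]
#6=b depends on [1:x, 3:a]
#7=y depends on [5:y]
sources: [0:c]
N(rest) = Σ N(rest − s) over sources s of rest; N(one piece) = 1:
  size 1 → [6]=1  [7]=1
  size 2 → [5,7]=1  [6,7]=2
  size 3 → [4,5,7]=1  [5,6,7]=3
  size 4 → [4,5,6,7]=4
  size 5 → [1,4,5,6,7]=4  [3,4,5,6,7]=4
  size 6 → [1,3,4,5,6,7]=8  [2,3,4,5,6,7]=4
  first=0(c) contributes 12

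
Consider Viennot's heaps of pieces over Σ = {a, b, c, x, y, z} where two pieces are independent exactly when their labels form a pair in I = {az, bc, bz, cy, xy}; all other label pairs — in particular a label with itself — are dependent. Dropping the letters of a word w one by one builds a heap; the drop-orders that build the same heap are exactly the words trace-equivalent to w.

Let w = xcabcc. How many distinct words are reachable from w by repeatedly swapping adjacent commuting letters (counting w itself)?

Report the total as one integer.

drop 0:x onto floor
drop 1:c onto {0:x}
drop 2:a onto {1:c}
drop 3:b onto {2:a}
drop 4:c onto {2:a}
drop 5:c onto {4:c}
ground layer = {0:x}
drop-orders for the pieces not yet dropped (sum over which currently-grounded one goes next):
  1 to go: {3} 1  {5} 1
  2 to go: {3,5} 2  {4,5} 1
  3 to go: {3,4,5} 3
  4 to go: {2,3,4,5} 3
  if 0:x drops first: 3 orders

3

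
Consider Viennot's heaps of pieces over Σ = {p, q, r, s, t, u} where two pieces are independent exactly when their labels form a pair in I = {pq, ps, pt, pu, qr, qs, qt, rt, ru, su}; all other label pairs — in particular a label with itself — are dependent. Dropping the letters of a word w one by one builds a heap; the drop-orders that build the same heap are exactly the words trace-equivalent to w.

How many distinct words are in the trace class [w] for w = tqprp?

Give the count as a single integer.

20

drop 0:t onto floor
drop 1:q onto floor
drop 2:p onto floor
drop 3:r onto {2:p}
drop 4:p onto {3:r}
ground layer = {0:t, 1:q, 2:p}
drop-orders for the pieces not yet dropped (sum over which currently-grounded one goes next):
  1 to go: {0} 1  {1} 1  {4} 1
  2 to go: {0,1} 2  {0,4} 2  {1,4} 2  {3,4} 1
  3 to go: {0,1,4} 6  {0,3,4} 3  {1,3,4} 3  {2,3,4} 1
  if 0:t drops first: 4 orders
  if 1:q drops first: 4 orders
  if 2:p drops first: 12 orders
heap linearizations: 20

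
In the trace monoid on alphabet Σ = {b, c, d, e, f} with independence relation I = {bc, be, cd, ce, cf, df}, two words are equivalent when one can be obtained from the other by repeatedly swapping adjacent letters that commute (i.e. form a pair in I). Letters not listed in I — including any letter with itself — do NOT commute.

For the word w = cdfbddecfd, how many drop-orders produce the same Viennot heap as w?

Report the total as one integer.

#0=c has no predecessor
#1=d has no predecessor
#2=f has no predecessor
#3=b depends on [1:d, 2:f]
#4=d depends on [3:b]
#5=d depends on [4:d]
#6=e depends on [5:d]
#7=c depends on [0:c]
#8=f depends on [6:e]
#9=d depends on [6:e]
sources: [0:c, 1:d, 2:f]
N(rest) = Σ N(rest − s) over sources s of rest; N(one piece) = 1:
  size 1 → [7]=1  [8]=1  [9]=1
  size 2 → [0,7]=1  [7,8]=2  [7,9]=2  [8,9]=2
  size 3 → [0,7,8]=3  [0,7,9]=3  [6,8,9]=2  [7,8,9]=6
  size 4 → [0,7,8,9]=12  [5,6,8,9]=2  [6,7,8,9]=8
  size 5 → [0,6,7,8,9]=20  [4,5,6,8,9]=2  [5,6,7,8,9]=10
  size 6 → [0,5,6,7,8,9]=30  [3,4,5,6,8,9]=2  [4,5,6,7,8,9]=12
  size 7 → [0,4,5,6,7,8,9]=42  [1,3,4,5,6,8,9]=2  [2,3,4,5,6,8,9]=2  [3,4,5,6,7,8,9]=14
  size 8 → [0,3,4,5,6,7,8,9]=56  [1,2,3,4,5,6,8,9]=4  [1,3,4,5,6,7,8,9]=16  [2,3,4,5,6,7,8,9]=16
  first=0(c) contributes 36
  first=1(d) contributes 72
  first=2(f) contributes 72
|[w]| = 180

180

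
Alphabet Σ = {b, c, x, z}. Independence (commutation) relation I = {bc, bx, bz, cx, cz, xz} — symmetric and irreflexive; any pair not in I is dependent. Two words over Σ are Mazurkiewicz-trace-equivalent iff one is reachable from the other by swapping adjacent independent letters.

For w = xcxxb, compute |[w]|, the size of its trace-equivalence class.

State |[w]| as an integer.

piece 0:x — minimal
piece 1:c — minimal
piece 2:x rests on {0:x}
piece 3:x rests on {2:x}
piece 4:b — minimal
minimal pieces: {0:x, 1:c, 4:b}
ways to finish when only these pieces remain (= sum over removing one remaining piece with nothing left below it):
  1 left: {1}→1  {3}→1  {4}→1
  2 left: {1,3}→2  {1,4}→2  {2,3}→1  {3,4}→2
  3 left: {0,2,3}→1  {1,2,3}→3  {1,3,4}→6  {2,3,4}→3
  placing 0:x first → 12 extensions
  placing 1:c first → 4 extensions
  placing 4:b first → 4 extensions
total linear extensions = 20

20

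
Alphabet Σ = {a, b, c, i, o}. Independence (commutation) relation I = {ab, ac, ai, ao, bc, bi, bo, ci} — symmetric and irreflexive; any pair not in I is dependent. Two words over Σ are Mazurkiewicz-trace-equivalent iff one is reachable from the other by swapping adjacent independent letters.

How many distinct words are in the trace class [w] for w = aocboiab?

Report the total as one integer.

420

#0=a has no predecessor
#1=o has no predecessor
#2=c depends on [1:o]
#3=b has no predecessor
#4=o depends on [2:c]
#5=i depends on [4:o]
#6=a depends on [0:a]
#7=b depends on [3:b]
sources: [0:a, 1:o, 3:b]
N(rest) = Σ N(rest − s) over sources s of rest; N(one piece) = 1:
  size 1 → [5]=1  [6]=1  [7]=1
  size 2 → [0,6]=1  [3,7]=1  [4,5]=1  [5,6]=2  [5,7]=2  [6,7]=2
  size 3 → [0,5,6]=3  [0,6,7]=3  [2,4,5]=1  [3,5,7]=3  [3,6,7]=3  [4,5,6]=3  [4,5,7]=3  [5,6,7]=6
  size 4 → [0,3,6,7]=6  [0,4,5,6]=6  [0,5,6,7]=12  [1,2,4,5]=1  [2,4,5,6]=4  [2,4,5,7]=4  [3,4,5,7]=6  [3,5,6,7]=12  [4,5,6,7]=12
  size 5 → [0,2,4,5,6]=10  [0,3,5,6,7]=30  [0,4,5,6,7]=30  [1,2,4,5,6]=5  [1,2,4,5,7]=5  [2,3,4,5,7]=10  [2,4,5,6,7]=20  [3,4,5,6,7]=30
  size 6 → [0,1,2,4,5,6]=15  [0,2,4,5,6,7]=60  [0,3,4,5,6,7]=90  [1,2,3,4,5,7]=15  [1,2,4,5,6,7]=30  [2,3,4,5,6,7]=60
  first=0(a) contributes 105
  first=1(o) contributes 210
  first=3(b) contributes 105
|[w]| = 420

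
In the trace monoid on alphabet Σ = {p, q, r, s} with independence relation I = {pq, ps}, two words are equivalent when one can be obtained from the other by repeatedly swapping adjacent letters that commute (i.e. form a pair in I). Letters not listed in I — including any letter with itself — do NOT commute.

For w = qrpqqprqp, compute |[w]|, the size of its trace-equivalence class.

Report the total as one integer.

#0=q has no predecessor
#1=r depends on [0:q]
#2=p depends on [1:r]
#3=q depends on [1:r]
#4=q depends on [3:q]
#5=p depends on [2:p]
#6=r depends on [4:q, 5:p]
#7=q depends on [6:r]
#8=p depends on [6:r]
sources: [0:q]
N(rest) = Σ N(rest − s) over sources s of rest; N(one piece) = 1:
  size 1 → [7]=1  [8]=1
  size 2 → [7,8]=2
  size 3 → [6,7,8]=2
  size 4 → [4,6,7,8]=2  [5,6,7,8]=2
  size 5 → [2,5,6,7,8]=2  [3,4,6,7,8]=2  [4,5,6,7,8]=4
  size 6 → [2,4,5,6,7,8]=6  [3,4,5,6,7,8]=6
  size 7 → [2,3,4,5,6,7,8]=12
  first=0(q) contributes 12

12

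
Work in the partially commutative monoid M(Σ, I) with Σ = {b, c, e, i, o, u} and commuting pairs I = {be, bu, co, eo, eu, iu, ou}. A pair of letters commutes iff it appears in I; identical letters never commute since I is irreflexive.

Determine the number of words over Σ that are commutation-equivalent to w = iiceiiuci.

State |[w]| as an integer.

4

#0=i has no predecessor
#1=i depends on [0:i]
#2=c depends on [1:i]
#3=e depends on [2:c]
#4=i depends on [3:e]
#5=i depends on [4:i]
#6=u depends on [2:c]
#7=c depends on [5:i, 6:u]
#8=i depends on [7:c]
sources: [0:i]
N(rest) = Σ N(rest − s) over sources s of rest; N(one piece) = 1:
  size 1 → [8]=1
  size 2 → [7,8]=1
  size 3 → [5,7,8]=1  [6,7,8]=1
  size 4 → [4,5,7,8]=1  [5,6,7,8]=2
  size 5 → [3,4,5,7,8]=1  [4,5,6,7,8]=3
  size 6 → [3,4,5,6,7,8]=4
  size 7 → [2,3,4,5,6,7,8]=4
  first=0(i) contributes 4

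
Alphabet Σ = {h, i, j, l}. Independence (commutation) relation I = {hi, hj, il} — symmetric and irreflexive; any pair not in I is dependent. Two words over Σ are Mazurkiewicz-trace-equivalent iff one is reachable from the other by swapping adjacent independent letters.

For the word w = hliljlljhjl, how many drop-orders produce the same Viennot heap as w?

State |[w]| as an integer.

12

piece 0:h — minimal
piece 1:l rests on {0:h}
piece 2:i — minimal
piece 3:l rests on {1:l}
piece 4:j rests on {2:i, 3:l}
piece 5:l rests on {4:j}
piece 6:l rests on {5:l}
piece 7:j rests on {6:l}
piece 8:h rests on {6:l}
piece 9:j rests on {7:j}
piece 10:l rests on {8:h, 9:j}
minimal pieces: {0:h, 2:i}
ways to finish when only these pieces remain (= sum over removing one remaining piece with nothing left below it):
  1 left: {10}→1
  2 left: {8,10}→1  {9,10}→1
  3 left: {7,9,10}→1  {8,9,10}→2
  4 left: {7,8,9,10}→3
  5 left: {6,7,8,9,10}→3
  6 left: {5,6,7,8,9,10}→3
  7 left: {4,5,6,7,8,9,10}→3
  8 left: {2,4,5,6,7,8,9,10}→3  {3,4,5,6,7,8,9,10}→3
  9 left: {1,3,4,5,6,7,8,9,10}→3  {2,3,4,5,6,7,8,9,10}→6
  placing 0:h first → 9 extensions
  placing 2:i first → 3 extensions
total linear extensions = 12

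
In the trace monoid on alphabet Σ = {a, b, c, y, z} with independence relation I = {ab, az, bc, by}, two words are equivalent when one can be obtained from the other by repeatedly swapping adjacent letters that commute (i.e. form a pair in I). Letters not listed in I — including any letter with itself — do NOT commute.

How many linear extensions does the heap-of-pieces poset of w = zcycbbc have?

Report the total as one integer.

drop 0:z onto floor
drop 1:c onto {0:z}
drop 2:y onto {1:c}
drop 3:c onto {2:y}
drop 4:b onto {0:z}
drop 5:b onto {4:b}
drop 6:c onto {3:c}
ground layer = {0:z}
drop-orders for the pieces not yet dropped (sum over which currently-grounded one goes next):
  1 to go: {5} 1  {6} 1
  2 to go: {3,6} 1  {4,5} 1  {5,6} 2
  3 to go: {2,3,6} 1  {3,5,6} 3  {4,5,6} 3
  4 to go: {1,2,3,6} 1  {2,3,5,6} 4  {3,4,5,6} 6
  5 to go: {1,2,3,5,6} 5  {2,3,4,5,6} 10
  if 0:z drops first: 15 orders

15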